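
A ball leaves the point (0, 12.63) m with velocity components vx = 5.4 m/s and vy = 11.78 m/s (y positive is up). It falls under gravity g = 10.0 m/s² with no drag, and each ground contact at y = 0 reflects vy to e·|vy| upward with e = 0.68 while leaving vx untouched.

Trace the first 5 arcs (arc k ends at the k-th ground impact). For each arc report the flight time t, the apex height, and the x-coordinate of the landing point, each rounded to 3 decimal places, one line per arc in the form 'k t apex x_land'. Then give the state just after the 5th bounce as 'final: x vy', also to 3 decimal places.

1 3.156 19.568 17.044
2 2.690 9.048 31.573
3 1.830 4.184 41.452
4 1.244 1.935 48.170
5 0.846 0.895 52.739
final: 52.739 2.876

Arc 1: start y=12.630, vy=11.780 → t=3.156, apex=19.568, x_land=17.044, impact vy=-19.783
  bounce: vy ← 0.68·19.783 = 13.452
Arc 2: start y=0.000, vy=13.452 → t=2.690, apex=9.048, x_land=31.573, impact vy=-13.452
  bounce: vy ← 0.68·13.452 = 9.148
Arc 3: start y=0.000, vy=9.148 → t=1.830, apex=4.184, x_land=41.452, impact vy=-9.148
  bounce: vy ← 0.68·9.148 = 6.220
Arc 4: start y=0.000, vy=6.220 → t=1.244, apex=1.935, x_land=48.170, impact vy=-6.220
  bounce: vy ← 0.68·6.220 = 4.230
Arc 5: start y=0.000, vy=4.230 → t=0.846, apex=0.895, x_land=52.739, impact vy=-4.230
  bounce: vy ← 0.68·4.230 = 2.876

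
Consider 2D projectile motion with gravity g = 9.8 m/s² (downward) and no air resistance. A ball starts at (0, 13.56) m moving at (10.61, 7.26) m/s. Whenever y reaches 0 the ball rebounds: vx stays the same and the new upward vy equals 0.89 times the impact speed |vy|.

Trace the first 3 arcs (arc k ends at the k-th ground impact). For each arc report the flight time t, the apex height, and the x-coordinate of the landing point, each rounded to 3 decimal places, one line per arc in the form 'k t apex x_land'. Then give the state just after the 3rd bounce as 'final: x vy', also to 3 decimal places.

Arc 1: start y=13.560, vy=7.260 → t=2.562, apex=16.249, x_land=27.181, impact vy=-17.846
  bounce: vy ← 0.89·17.846 = 15.883
Arc 2: start y=0.000, vy=15.883 → t=3.241, apex=12.871, x_land=61.573, impact vy=-15.883
  bounce: vy ← 0.89·15.883 = 14.136
Arc 3: start y=0.000, vy=14.136 → t=2.885, apex=10.195, x_land=92.181, impact vy=-14.136
  bounce: vy ← 0.89·14.136 = 12.581

1 2.562 16.249 27.181
2 3.241 12.871 61.573
3 2.885 10.195 92.181
final: 92.181 12.581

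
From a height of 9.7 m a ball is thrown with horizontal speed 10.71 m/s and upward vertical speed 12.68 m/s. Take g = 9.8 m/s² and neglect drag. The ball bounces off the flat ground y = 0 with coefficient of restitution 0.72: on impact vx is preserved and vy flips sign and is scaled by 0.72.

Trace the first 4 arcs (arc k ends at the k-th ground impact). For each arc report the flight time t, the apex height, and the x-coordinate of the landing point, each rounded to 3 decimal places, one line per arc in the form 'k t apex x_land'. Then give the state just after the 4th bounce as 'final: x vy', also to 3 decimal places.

Arc 1: start y=9.700, vy=12.680 → t=3.205, apex=17.903, x_land=34.329, impact vy=-18.732
  bounce: vy ← 0.72·18.732 = 13.487
Arc 2: start y=0.000, vy=13.487 → t=2.753, apex=9.281, x_land=63.809, impact vy=-13.487
  bounce: vy ← 0.72·13.487 = 9.711
Arc 3: start y=0.000, vy=9.711 → t=1.982, apex=4.811, x_land=85.034, impact vy=-9.711
  bounce: vy ← 0.72·9.711 = 6.992
Arc 4: start y=0.000, vy=6.992 → t=1.427, apex=2.494, x_land=100.316, impact vy=-6.992
  bounce: vy ← 0.72·6.992 = 5.034

1 3.205 17.903 34.329
2 2.753 9.281 63.809
3 1.982 4.811 85.034
4 1.427 2.494 100.316
final: 100.316 5.034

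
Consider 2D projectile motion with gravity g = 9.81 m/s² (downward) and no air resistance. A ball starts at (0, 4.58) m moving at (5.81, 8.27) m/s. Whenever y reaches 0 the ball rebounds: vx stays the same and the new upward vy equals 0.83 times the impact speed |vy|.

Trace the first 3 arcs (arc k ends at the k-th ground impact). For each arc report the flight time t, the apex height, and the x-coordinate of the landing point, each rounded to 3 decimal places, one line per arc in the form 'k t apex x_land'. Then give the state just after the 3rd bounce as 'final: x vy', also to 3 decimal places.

Arc 1: start y=4.580, vy=8.270 → t=2.125, apex=8.066, x_land=12.348, impact vy=-12.580
  bounce: vy ← 0.83·12.580 = 10.441
Arc 2: start y=0.000, vy=10.441 → t=2.129, apex=5.557, x_land=24.716, impact vy=-10.441
  bounce: vy ← 0.83·10.441 = 8.666
Arc 3: start y=0.000, vy=8.666 → t=1.767, apex=3.828, x_land=34.981, impact vy=-8.666
  bounce: vy ← 0.83·8.666 = 7.193

1 2.125 8.066 12.348
2 2.129 5.557 24.716
3 1.767 3.828 34.981
final: 34.981 7.193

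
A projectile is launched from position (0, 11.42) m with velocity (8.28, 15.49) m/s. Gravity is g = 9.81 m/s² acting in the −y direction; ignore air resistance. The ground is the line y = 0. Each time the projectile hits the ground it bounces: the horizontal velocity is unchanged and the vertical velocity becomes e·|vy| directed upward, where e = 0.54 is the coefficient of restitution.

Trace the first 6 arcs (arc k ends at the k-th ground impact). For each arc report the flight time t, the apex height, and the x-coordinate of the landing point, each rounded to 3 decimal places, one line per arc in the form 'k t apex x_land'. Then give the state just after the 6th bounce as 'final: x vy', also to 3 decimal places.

1 3.775 23.649 31.255
2 2.371 6.896 50.891
3 1.281 2.011 61.494
4 0.692 0.586 67.220
5 0.373 0.171 70.312
6 0.202 0.050 71.981
final: 71.981 0.534

Arc 1: start y=11.420, vy=15.490 → t=3.775, apex=23.649, x_land=31.255, impact vy=-21.541
  bounce: vy ← 0.54·21.541 = 11.632
Arc 2: start y=0.000, vy=11.632 → t=2.371, apex=6.896, x_land=50.891, impact vy=-11.632
  bounce: vy ← 0.54·11.632 = 6.281
Arc 3: start y=0.000, vy=6.281 → t=1.281, apex=2.011, x_land=61.494, impact vy=-6.281
  bounce: vy ← 0.54·6.281 = 3.392
Arc 4: start y=0.000, vy=3.392 → t=0.692, apex=0.586, x_land=67.220, impact vy=-3.392
  bounce: vy ← 0.54·3.392 = 1.832
Arc 5: start y=0.000, vy=1.832 → t=0.373, apex=0.171, x_land=70.312, impact vy=-1.832
  bounce: vy ← 0.54·1.832 = 0.989
Arc 6: start y=0.000, vy=0.989 → t=0.202, apex=0.050, x_land=71.981, impact vy=-0.989
  bounce: vy ← 0.54·0.989 = 0.534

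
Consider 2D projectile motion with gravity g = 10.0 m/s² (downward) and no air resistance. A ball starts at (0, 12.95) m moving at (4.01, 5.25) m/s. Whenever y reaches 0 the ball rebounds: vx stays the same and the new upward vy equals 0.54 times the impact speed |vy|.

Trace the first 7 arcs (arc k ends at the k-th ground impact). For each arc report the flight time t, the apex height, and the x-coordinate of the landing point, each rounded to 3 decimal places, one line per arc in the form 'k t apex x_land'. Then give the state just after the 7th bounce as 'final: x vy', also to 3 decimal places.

1 2.218 14.328 8.893
2 1.828 4.178 16.225
3 0.987 1.218 20.184
4 0.533 0.355 22.321
5 0.288 0.104 23.476
6 0.155 0.030 24.099
7 0.084 0.009 24.436
final: 24.436 0.227

Arc 1: start y=12.950, vy=5.250 → t=2.218, apex=14.328, x_land=8.893, impact vy=-16.928
  bounce: vy ← 0.54·16.928 = 9.141
Arc 2: start y=0.000, vy=9.141 → t=1.828, apex=4.178, x_land=16.225, impact vy=-9.141
  bounce: vy ← 0.54·9.141 = 4.936
Arc 3: start y=0.000, vy=4.936 → t=0.987, apex=1.218, x_land=20.184, impact vy=-4.936
  bounce: vy ← 0.54·4.936 = 2.666
Arc 4: start y=0.000, vy=2.666 → t=0.533, apex=0.355, x_land=22.321, impact vy=-2.666
  bounce: vy ← 0.54·2.666 = 1.439
Arc 5: start y=0.000, vy=1.439 → t=0.288, apex=0.104, x_land=23.476, impact vy=-1.439
  bounce: vy ← 0.54·1.439 = 0.777
Arc 6: start y=0.000, vy=0.777 → t=0.155, apex=0.030, x_land=24.099, impact vy=-0.777
  bounce: vy ← 0.54·0.777 = 0.420
Arc 7: start y=0.000, vy=0.420 → t=0.084, apex=0.009, x_land=24.436, impact vy=-0.420
  bounce: vy ← 0.54·0.420 = 0.227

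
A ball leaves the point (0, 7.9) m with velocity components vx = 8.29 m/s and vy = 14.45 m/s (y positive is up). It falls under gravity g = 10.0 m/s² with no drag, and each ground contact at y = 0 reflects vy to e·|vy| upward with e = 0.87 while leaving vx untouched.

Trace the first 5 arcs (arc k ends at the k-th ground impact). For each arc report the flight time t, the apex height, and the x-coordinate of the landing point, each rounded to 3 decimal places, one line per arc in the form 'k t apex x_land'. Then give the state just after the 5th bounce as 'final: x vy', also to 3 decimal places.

1 3.360 18.340 27.856
2 3.332 13.882 55.482
3 2.899 10.507 79.517
4 2.522 7.953 100.427
5 2.194 6.019 118.619
final: 118.619 9.546

Arc 1: start y=7.900, vy=14.450 → t=3.360, apex=18.340, x_land=27.856, impact vy=-19.152
  bounce: vy ← 0.87·19.152 = 16.662
Arc 2: start y=0.000, vy=16.662 → t=3.332, apex=13.882, x_land=55.482, impact vy=-16.662
  bounce: vy ← 0.87·16.662 = 14.496
Arc 3: start y=0.000, vy=14.496 → t=2.899, apex=10.507, x_land=79.517, impact vy=-14.496
  bounce: vy ← 0.87·14.496 = 12.612
Arc 4: start y=0.000, vy=12.612 → t=2.522, apex=7.953, x_land=100.427, impact vy=-12.612
  bounce: vy ← 0.87·12.612 = 10.972
Arc 5: start y=0.000, vy=10.972 → t=2.194, apex=6.019, x_land=118.619, impact vy=-10.972
  bounce: vy ← 0.87·10.972 = 9.546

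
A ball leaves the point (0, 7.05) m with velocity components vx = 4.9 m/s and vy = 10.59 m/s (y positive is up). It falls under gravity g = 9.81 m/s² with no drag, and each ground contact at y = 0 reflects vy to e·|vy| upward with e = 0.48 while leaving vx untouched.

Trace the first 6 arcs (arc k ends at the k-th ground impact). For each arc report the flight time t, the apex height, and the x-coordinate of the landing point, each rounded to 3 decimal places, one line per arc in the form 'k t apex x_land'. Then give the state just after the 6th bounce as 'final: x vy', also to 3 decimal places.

1 2.693 12.766 13.195
2 1.549 2.941 20.783
3 0.743 0.678 24.426
4 0.357 0.156 26.175
5 0.171 0.036 27.014
6 0.082 0.008 27.417
final: 27.417 0.194

Arc 1: start y=7.050, vy=10.590 → t=2.693, apex=12.766, x_land=13.195, impact vy=-15.826
  bounce: vy ← 0.48·15.826 = 7.597
Arc 2: start y=0.000, vy=7.597 → t=1.549, apex=2.941, x_land=20.783, impact vy=-7.597
  bounce: vy ← 0.48·7.597 = 3.646
Arc 3: start y=0.000, vy=3.646 → t=0.743, apex=0.678, x_land=24.426, impact vy=-3.646
  bounce: vy ← 0.48·3.646 = 1.750
Arc 4: start y=0.000, vy=1.750 → t=0.357, apex=0.156, x_land=26.175, impact vy=-1.750
  bounce: vy ← 0.48·1.750 = 0.840
Arc 5: start y=0.000, vy=0.840 → t=0.171, apex=0.036, x_land=27.014, impact vy=-0.840
  bounce: vy ← 0.48·0.840 = 0.403
Arc 6: start y=0.000, vy=0.403 → t=0.082, apex=0.008, x_land=27.417, impact vy=-0.403
  bounce: vy ← 0.48·0.403 = 0.194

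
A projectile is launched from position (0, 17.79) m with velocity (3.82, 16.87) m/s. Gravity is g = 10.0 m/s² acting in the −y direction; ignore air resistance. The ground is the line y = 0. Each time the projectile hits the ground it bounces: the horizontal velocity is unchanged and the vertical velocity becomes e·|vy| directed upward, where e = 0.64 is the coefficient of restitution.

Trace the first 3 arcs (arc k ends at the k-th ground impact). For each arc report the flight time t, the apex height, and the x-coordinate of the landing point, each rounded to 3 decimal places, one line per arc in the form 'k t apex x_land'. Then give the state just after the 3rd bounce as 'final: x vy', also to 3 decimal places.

Arc 1: start y=17.790, vy=16.870 → t=4.218, apex=32.020, x_land=16.111, impact vy=-25.306
  bounce: vy ← 0.64·25.306 = 16.196
Arc 2: start y=0.000, vy=16.196 → t=3.239, apex=13.115, x_land=28.485, impact vy=-16.196
  bounce: vy ← 0.64·16.196 = 10.365
Arc 3: start y=0.000, vy=10.365 → t=2.073, apex=5.372, x_land=36.404, impact vy=-10.365
  bounce: vy ← 0.64·10.365 = 6.634

1 4.218 32.020 16.111
2 3.239 13.115 28.485
3 2.073 5.372 36.404
final: 36.404 6.634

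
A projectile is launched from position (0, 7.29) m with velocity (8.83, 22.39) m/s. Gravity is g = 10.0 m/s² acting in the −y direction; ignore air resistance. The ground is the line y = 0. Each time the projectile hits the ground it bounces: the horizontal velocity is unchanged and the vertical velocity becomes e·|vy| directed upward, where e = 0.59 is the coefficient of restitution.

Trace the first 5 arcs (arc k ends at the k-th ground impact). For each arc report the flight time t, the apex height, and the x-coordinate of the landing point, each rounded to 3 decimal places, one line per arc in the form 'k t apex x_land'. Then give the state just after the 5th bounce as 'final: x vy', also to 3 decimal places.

Arc 1: start y=7.290, vy=22.390 → t=4.783, apex=32.356, x_land=42.232, impact vy=-25.438
  bounce: vy ← 0.59·25.438 = 15.009
Arc 2: start y=0.000, vy=15.009 → t=3.002, apex=11.263, x_land=68.738, impact vy=-15.009
  bounce: vy ← 0.59·15.009 = 8.855
Arc 3: start y=0.000, vy=8.855 → t=1.771, apex=3.921, x_land=84.376, impact vy=-8.855
  bounce: vy ← 0.59·8.855 = 5.225
Arc 4: start y=0.000, vy=5.225 → t=1.045, apex=1.365, x_land=93.602, impact vy=-5.225
  bounce: vy ← 0.59·5.225 = 3.082
Arc 5: start y=0.000, vy=3.082 → t=0.616, apex=0.475, x_land=99.046, impact vy=-3.082
  bounce: vy ← 0.59·3.082 = 1.819

1 4.783 32.356 42.232
2 3.002 11.263 68.738
3 1.771 3.921 84.376
4 1.045 1.365 93.602
5 0.616 0.475 99.046
final: 99.046 1.819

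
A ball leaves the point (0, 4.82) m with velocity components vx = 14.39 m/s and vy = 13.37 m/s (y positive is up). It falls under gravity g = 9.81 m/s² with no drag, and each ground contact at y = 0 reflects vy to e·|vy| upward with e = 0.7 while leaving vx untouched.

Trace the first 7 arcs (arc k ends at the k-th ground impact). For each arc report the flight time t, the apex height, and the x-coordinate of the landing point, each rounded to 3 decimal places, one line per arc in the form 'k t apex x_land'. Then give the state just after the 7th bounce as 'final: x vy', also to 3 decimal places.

1 3.048 13.931 43.863
2 2.359 6.826 77.815
3 1.652 3.345 101.581
4 1.156 1.639 118.217
5 0.809 0.803 129.862
6 0.566 0.394 138.014
7 0.397 0.193 143.720
final: 143.720 1.362

Arc 1: start y=4.820, vy=13.370 → t=3.048, apex=13.931, x_land=43.863, impact vy=-16.533
  bounce: vy ← 0.7·16.533 = 11.573
Arc 2: start y=0.000, vy=11.573 → t=2.359, apex=6.826, x_land=77.815, impact vy=-11.573
  bounce: vy ← 0.7·11.573 = 8.101
Arc 3: start y=0.000, vy=8.101 → t=1.652, apex=3.345, x_land=101.581, impact vy=-8.101
  bounce: vy ← 0.7·8.101 = 5.671
Arc 4: start y=0.000, vy=5.671 → t=1.156, apex=1.639, x_land=118.217, impact vy=-5.671
  bounce: vy ← 0.7·5.671 = 3.969
Arc 5: start y=0.000, vy=3.969 → t=0.809, apex=0.803, x_land=129.862, impact vy=-3.969
  bounce: vy ← 0.7·3.969 = 2.779
Arc 6: start y=0.000, vy=2.779 → t=0.566, apex=0.394, x_land=138.014, impact vy=-2.779
  bounce: vy ← 0.7·2.779 = 1.945
Arc 7: start y=0.000, vy=1.945 → t=0.397, apex=0.193, x_land=143.720, impact vy=-1.945
  bounce: vy ← 0.7·1.945 = 1.362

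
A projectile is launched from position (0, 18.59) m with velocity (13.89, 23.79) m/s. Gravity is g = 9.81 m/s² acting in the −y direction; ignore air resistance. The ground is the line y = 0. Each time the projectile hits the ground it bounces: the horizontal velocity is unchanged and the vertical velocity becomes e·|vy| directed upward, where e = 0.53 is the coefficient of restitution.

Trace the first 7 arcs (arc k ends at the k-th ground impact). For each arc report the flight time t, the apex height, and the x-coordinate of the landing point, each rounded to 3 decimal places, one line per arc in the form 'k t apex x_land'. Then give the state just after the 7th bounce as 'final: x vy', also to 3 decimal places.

1 5.535 47.436 76.880
2 3.296 13.325 122.667
3 1.747 3.743 146.934
4 0.926 1.051 159.796
5 0.491 0.295 166.612
6 0.260 0.083 170.225
7 0.138 0.023 172.140
final: 172.140 0.358

Arc 1: start y=18.590, vy=23.790 → t=5.535, apex=47.436, x_land=76.880, impact vy=-30.507
  bounce: vy ← 0.53·30.507 = 16.169
Arc 2: start y=0.000, vy=16.169 → t=3.296, apex=13.325, x_land=122.667, impact vy=-16.169
  bounce: vy ← 0.53·16.169 = 8.570
Arc 3: start y=0.000, vy=8.570 → t=1.747, apex=3.743, x_land=146.934, impact vy=-8.570
  bounce: vy ← 0.53·8.570 = 4.542
Arc 4: start y=0.000, vy=4.542 → t=0.926, apex=1.051, x_land=159.796, impact vy=-4.542
  bounce: vy ← 0.53·4.542 = 2.407
Arc 5: start y=0.000, vy=2.407 → t=0.491, apex=0.295, x_land=166.612, impact vy=-2.407
  bounce: vy ← 0.53·2.407 = 1.276
Arc 6: start y=0.000, vy=1.276 → t=0.260, apex=0.083, x_land=170.225, impact vy=-1.276
  bounce: vy ← 0.53·1.276 = 0.676
Arc 7: start y=0.000, vy=0.676 → t=0.138, apex=0.023, x_land=172.140, impact vy=-0.676
  bounce: vy ← 0.53·0.676 = 0.358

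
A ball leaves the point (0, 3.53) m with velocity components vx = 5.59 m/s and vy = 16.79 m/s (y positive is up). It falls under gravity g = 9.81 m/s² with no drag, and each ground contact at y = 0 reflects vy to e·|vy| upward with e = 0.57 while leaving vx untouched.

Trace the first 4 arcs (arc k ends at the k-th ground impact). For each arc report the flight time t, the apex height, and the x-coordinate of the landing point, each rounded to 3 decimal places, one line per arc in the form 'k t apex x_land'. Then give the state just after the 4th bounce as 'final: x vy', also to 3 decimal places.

Arc 1: start y=3.530, vy=16.790 → t=3.622, apex=17.898, x_land=20.246, impact vy=-18.739
  bounce: vy ← 0.57·18.739 = 10.681
Arc 2: start y=0.000, vy=10.681 → t=2.178, apex=5.815, x_land=32.419, impact vy=-10.681
  bounce: vy ← 0.57·10.681 = 6.088
Arc 3: start y=0.000, vy=6.088 → t=1.241, apex=1.889, x_land=39.357, impact vy=-6.088
  bounce: vy ← 0.57·6.088 = 3.470
Arc 4: start y=0.000, vy=3.470 → t=0.708, apex=0.614, x_land=43.312, impact vy=-3.470
  bounce: vy ← 0.57·3.470 = 1.978

1 3.622 17.898 20.246
2 2.178 5.815 32.419
3 1.241 1.889 39.357
4 0.708 0.614 43.312
final: 43.312 1.978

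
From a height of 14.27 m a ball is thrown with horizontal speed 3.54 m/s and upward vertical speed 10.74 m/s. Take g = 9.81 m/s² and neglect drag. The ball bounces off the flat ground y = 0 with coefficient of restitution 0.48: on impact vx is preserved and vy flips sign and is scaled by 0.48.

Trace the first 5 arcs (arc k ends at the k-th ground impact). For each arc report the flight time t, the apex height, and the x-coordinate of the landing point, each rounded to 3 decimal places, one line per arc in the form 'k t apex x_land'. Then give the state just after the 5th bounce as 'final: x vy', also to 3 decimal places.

1 3.122 20.149 11.050
2 1.946 4.642 17.938
3 0.934 1.070 21.244
4 0.448 0.246 22.831
5 0.215 0.057 23.593
final: 23.593 0.507

Arc 1: start y=14.270, vy=10.740 → t=3.122, apex=20.149, x_land=11.050, impact vy=-19.883
  bounce: vy ← 0.48·19.883 = 9.544
Arc 2: start y=0.000, vy=9.544 → t=1.946, apex=4.642, x_land=17.938, impact vy=-9.544
  bounce: vy ← 0.48·9.544 = 4.581
Arc 3: start y=0.000, vy=4.581 → t=0.934, apex=1.070, x_land=21.244, impact vy=-4.581
  bounce: vy ← 0.48·4.581 = 2.199
Arc 4: start y=0.000, vy=2.199 → t=0.448, apex=0.246, x_land=22.831, impact vy=-2.199
  bounce: vy ← 0.48·2.199 = 1.055
Arc 5: start y=0.000, vy=1.055 → t=0.215, apex=0.057, x_land=23.593, impact vy=-1.055
  bounce: vy ← 0.48·1.055 = 0.507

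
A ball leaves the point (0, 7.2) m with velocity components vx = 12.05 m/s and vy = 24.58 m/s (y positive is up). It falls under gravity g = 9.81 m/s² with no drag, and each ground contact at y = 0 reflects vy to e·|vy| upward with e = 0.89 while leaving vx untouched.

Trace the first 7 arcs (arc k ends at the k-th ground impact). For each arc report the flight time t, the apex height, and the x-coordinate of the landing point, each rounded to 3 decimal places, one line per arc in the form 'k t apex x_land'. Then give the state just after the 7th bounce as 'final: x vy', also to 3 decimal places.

1 5.289 37.994 63.730
2 4.954 30.095 123.425
3 4.409 23.838 176.555
4 3.924 18.882 223.840
5 3.492 14.957 265.924
6 3.108 11.847 303.378
7 2.766 9.384 336.713
final: 336.713 12.076

Arc 1: start y=7.200, vy=24.580 → t=5.289, apex=37.994, x_land=63.730, impact vy=-27.303
  bounce: vy ← 0.89·27.303 = 24.299
Arc 2: start y=0.000, vy=24.299 → t=4.954, apex=30.095, x_land=123.425, impact vy=-24.299
  bounce: vy ← 0.89·24.299 = 21.627
Arc 3: start y=0.000, vy=21.627 → t=4.409, apex=23.838, x_land=176.555, impact vy=-21.627
  bounce: vy ← 0.89·21.627 = 19.248
Arc 4: start y=0.000, vy=19.248 → t=3.924, apex=18.882, x_land=223.840, impact vy=-19.248
  bounce: vy ← 0.89·19.248 = 17.130
Arc 5: start y=0.000, vy=17.130 → t=3.492, apex=14.957, x_land=265.924, impact vy=-17.130
  bounce: vy ← 0.89·17.130 = 15.246
Arc 6: start y=0.000, vy=15.246 → t=3.108, apex=11.847, x_land=303.378, impact vy=-15.246
  bounce: vy ← 0.89·15.246 = 13.569
Arc 7: start y=0.000, vy=13.569 → t=2.766, apex=9.384, x_land=336.713, impact vy=-13.569
  bounce: vy ← 0.89·13.569 = 12.076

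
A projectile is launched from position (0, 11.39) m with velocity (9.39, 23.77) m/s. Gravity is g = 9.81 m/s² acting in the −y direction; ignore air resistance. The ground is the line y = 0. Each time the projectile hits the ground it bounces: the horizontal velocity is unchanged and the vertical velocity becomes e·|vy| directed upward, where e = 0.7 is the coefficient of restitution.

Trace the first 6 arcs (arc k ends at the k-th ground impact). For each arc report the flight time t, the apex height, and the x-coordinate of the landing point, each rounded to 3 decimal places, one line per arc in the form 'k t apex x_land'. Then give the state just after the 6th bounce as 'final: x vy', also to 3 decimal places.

1 5.285 40.188 49.630
2 4.007 19.692 87.259
3 2.805 9.649 113.599
4 1.964 4.728 132.037
5 1.375 2.317 144.944
6 0.962 1.135 153.979
final: 153.979 3.304

Arc 1: start y=11.390, vy=23.770 → t=5.285, apex=40.188, x_land=49.630, impact vy=-28.080
  bounce: vy ← 0.7·28.080 = 19.656
Arc 2: start y=0.000, vy=19.656 → t=4.007, apex=19.692, x_land=87.259, impact vy=-19.656
  bounce: vy ← 0.7·19.656 = 13.759
Arc 3: start y=0.000, vy=13.759 → t=2.805, apex=9.649, x_land=113.599, impact vy=-13.759
  bounce: vy ← 0.7·13.759 = 9.631
Arc 4: start y=0.000, vy=9.631 → t=1.964, apex=4.728, x_land=132.037, impact vy=-9.631
  bounce: vy ← 0.7·9.631 = 6.742
Arc 5: start y=0.000, vy=6.742 → t=1.375, apex=2.317, x_land=144.944, impact vy=-6.742
  bounce: vy ← 0.7·6.742 = 4.719
Arc 6: start y=0.000, vy=4.719 → t=0.962, apex=1.135, x_land=153.979, impact vy=-4.719
  bounce: vy ← 0.7·4.719 = 3.304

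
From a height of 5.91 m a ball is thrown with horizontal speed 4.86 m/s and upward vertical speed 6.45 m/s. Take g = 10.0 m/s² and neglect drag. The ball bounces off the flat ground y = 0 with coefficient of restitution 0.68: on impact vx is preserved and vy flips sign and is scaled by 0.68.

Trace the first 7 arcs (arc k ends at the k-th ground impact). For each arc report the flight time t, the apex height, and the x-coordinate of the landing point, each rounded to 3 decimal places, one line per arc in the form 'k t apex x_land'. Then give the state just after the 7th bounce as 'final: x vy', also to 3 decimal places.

Arc 1: start y=5.910, vy=6.450 → t=1.909, apex=7.990, x_land=9.278, impact vy=-12.641
  bounce: vy ← 0.68·12.641 = 8.596
Arc 2: start y=0.000, vy=8.596 → t=1.719, apex=3.695, x_land=17.634, impact vy=-8.596
  bounce: vy ← 0.68·8.596 = 5.845
Arc 3: start y=0.000, vy=5.845 → t=1.169, apex=1.708, x_land=23.315, impact vy=-5.845
  bounce: vy ← 0.68·5.845 = 3.975
Arc 4: start y=0.000, vy=3.975 → t=0.795, apex=0.790, x_land=27.179, impact vy=-3.975
  bounce: vy ← 0.68·3.975 = 2.703
Arc 5: start y=0.000, vy=2.703 → t=0.541, apex=0.365, x_land=29.806, impact vy=-2.703
  bounce: vy ← 0.68·2.703 = 1.838
Arc 6: start y=0.000, vy=1.838 → t=0.368, apex=0.169, x_land=31.593, impact vy=-1.838
  bounce: vy ← 0.68·1.838 = 1.250
Arc 7: start y=0.000, vy=1.250 → t=0.250, apex=0.078, x_land=32.807, impact vy=-1.250
  bounce: vy ← 0.68·1.250 = 0.850

1 1.909 7.990 9.278
2 1.719 3.695 17.634
3 1.169 1.708 23.315
4 0.795 0.790 27.179
5 0.541 0.365 29.806
6 0.368 0.169 31.593
7 0.250 0.078 32.807
final: 32.807 0.850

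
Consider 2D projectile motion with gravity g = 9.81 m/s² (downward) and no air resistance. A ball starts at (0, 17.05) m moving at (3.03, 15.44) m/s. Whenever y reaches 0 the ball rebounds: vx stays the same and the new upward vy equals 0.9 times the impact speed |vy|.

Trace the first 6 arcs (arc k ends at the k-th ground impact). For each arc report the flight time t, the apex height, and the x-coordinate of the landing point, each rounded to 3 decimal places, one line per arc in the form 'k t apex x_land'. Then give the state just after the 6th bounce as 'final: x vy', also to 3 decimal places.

1 4.014 29.201 12.162
2 4.392 23.652 25.469
3 3.953 19.158 37.446
4 3.557 15.518 48.225
5 3.202 12.570 57.926
6 2.881 10.182 66.657
final: 66.657 12.720

Arc 1: start y=17.050, vy=15.440 → t=4.014, apex=29.201, x_land=12.162, impact vy=-23.936
  bounce: vy ← 0.9·23.936 = 21.542
Arc 2: start y=0.000, vy=21.542 → t=4.392, apex=23.652, x_land=25.469, impact vy=-21.542
  bounce: vy ← 0.9·21.542 = 19.388
Arc 3: start y=0.000, vy=19.388 → t=3.953, apex=19.158, x_land=37.446, impact vy=-19.388
  bounce: vy ← 0.9·19.388 = 17.449
Arc 4: start y=0.000, vy=17.449 → t=3.557, apex=15.518, x_land=48.225, impact vy=-17.449
  bounce: vy ← 0.9·17.449 = 15.704
Arc 5: start y=0.000, vy=15.704 → t=3.202, apex=12.570, x_land=57.926, impact vy=-15.704
  bounce: vy ← 0.9·15.704 = 14.134
Arc 6: start y=0.000, vy=14.134 → t=2.881, apex=10.182, x_land=66.657, impact vy=-14.134
  bounce: vy ← 0.9·14.134 = 12.720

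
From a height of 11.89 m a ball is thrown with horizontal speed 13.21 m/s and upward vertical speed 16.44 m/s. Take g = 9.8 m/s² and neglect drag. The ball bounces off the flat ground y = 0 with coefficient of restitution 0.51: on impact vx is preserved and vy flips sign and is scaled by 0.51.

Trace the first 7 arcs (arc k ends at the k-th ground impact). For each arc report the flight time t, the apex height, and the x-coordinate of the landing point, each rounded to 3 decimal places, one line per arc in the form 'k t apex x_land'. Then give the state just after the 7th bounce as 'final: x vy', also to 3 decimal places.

Arc 1: start y=11.890, vy=16.440 → t=3.967, apex=25.679, x_land=52.402, impact vy=-22.435
  bounce: vy ← 0.51·22.435 = 11.442
Arc 2: start y=0.000, vy=11.442 → t=2.335, apex=6.679, x_land=83.248, impact vy=-11.442
  bounce: vy ← 0.51·11.442 = 5.835
Arc 3: start y=0.000, vy=5.835 → t=1.191, apex=1.737, x_land=98.979, impact vy=-5.835
  bounce: vy ← 0.51·5.835 = 2.976
Arc 4: start y=0.000, vy=2.976 → t=0.607, apex=0.452, x_land=107.002, impact vy=-2.976
  bounce: vy ← 0.51·2.976 = 1.518
Arc 5: start y=0.000, vy=1.518 → t=0.310, apex=0.118, x_land=111.094, impact vy=-1.518
  bounce: vy ← 0.51·1.518 = 0.774
Arc 6: start y=0.000, vy=0.774 → t=0.158, apex=0.031, x_land=113.180, impact vy=-0.774
  bounce: vy ← 0.51·0.774 = 0.395
Arc 7: start y=0.000, vy=0.395 → t=0.081, apex=0.008, x_land=114.245, impact vy=-0.395
  bounce: vy ← 0.51·0.395 = 0.201

1 3.967 25.679 52.402
2 2.335 6.679 83.248
3 1.191 1.737 98.979
4 0.607 0.452 107.002
5 0.310 0.118 111.094
6 0.158 0.031 113.180
7 0.081 0.008 114.245
final: 114.245 0.201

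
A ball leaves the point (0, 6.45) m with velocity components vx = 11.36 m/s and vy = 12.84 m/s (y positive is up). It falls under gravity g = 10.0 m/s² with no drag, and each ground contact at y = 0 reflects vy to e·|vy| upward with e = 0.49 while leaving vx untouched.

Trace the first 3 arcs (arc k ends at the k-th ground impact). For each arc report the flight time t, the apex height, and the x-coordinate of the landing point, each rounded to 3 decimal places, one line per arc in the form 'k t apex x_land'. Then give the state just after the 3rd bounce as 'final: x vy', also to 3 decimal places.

1 2.998 14.693 34.060
2 1.680 3.528 53.145
3 0.823 0.847 62.496
final: 62.496 2.017

Arc 1: start y=6.450, vy=12.840 → t=2.998, apex=14.693, x_land=34.060, impact vy=-17.143
  bounce: vy ← 0.49·17.143 = 8.400
Arc 2: start y=0.000, vy=8.400 → t=1.680, apex=3.528, x_land=53.145, impact vy=-8.400
  bounce: vy ← 0.49·8.400 = 4.116
Arc 3: start y=0.000, vy=4.116 → t=0.823, apex=0.847, x_land=62.496, impact vy=-4.116
  bounce: vy ← 0.49·4.116 = 2.017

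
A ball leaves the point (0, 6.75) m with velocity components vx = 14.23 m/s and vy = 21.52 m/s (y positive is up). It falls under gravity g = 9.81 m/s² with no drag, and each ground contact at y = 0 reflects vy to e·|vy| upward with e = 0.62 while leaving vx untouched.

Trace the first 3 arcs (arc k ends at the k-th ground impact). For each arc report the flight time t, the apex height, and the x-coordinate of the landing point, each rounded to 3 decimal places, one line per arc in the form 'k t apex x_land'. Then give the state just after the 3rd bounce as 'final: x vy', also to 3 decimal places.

1 4.681 30.354 66.615
2 3.085 11.668 110.510
3 1.913 4.485 137.725
final: 137.725 5.816

Arc 1: start y=6.750, vy=21.520 → t=4.681, apex=30.354, x_land=66.615, impact vy=-24.404
  bounce: vy ← 0.62·24.404 = 15.130
Arc 2: start y=0.000, vy=15.130 → t=3.085, apex=11.668, x_land=110.510, impact vy=-15.130
  bounce: vy ← 0.62·15.130 = 9.381
Arc 3: start y=0.000, vy=9.381 → t=1.913, apex=4.485, x_land=137.725, impact vy=-9.381
  bounce: vy ← 0.62·9.381 = 5.816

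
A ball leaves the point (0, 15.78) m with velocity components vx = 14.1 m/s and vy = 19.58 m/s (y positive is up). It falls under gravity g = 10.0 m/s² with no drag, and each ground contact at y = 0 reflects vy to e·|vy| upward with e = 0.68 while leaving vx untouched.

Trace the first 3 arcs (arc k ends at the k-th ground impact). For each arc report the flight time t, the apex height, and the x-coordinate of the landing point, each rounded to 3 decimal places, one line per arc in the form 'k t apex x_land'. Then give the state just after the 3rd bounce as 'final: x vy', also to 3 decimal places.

1 4.602 34.949 64.886
2 3.596 16.160 115.583
3 2.445 7.473 150.058
final: 150.058 8.313

Arc 1: start y=15.780, vy=19.580 → t=4.602, apex=34.949, x_land=64.886, impact vy=-26.438
  bounce: vy ← 0.68·26.438 = 17.978
Arc 2: start y=0.000, vy=17.978 → t=3.596, apex=16.160, x_land=115.583, impact vy=-17.978
  bounce: vy ← 0.68·17.978 = 12.225
Arc 3: start y=0.000, vy=12.225 → t=2.445, apex=7.473, x_land=150.058, impact vy=-12.225
  bounce: vy ← 0.68·12.225 = 8.313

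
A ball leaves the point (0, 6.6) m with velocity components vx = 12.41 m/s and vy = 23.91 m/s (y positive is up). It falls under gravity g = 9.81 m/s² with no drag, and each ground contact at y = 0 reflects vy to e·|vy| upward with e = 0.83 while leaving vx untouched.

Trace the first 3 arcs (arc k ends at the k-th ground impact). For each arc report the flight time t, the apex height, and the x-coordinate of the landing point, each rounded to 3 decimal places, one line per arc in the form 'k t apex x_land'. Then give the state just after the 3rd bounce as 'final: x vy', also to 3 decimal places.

Arc 1: start y=6.600, vy=23.910 → t=5.137, apex=35.738, x_land=63.745, impact vy=-26.480
  bounce: vy ← 0.83·26.480 = 21.978
Arc 2: start y=0.000, vy=21.978 → t=4.481, apex=24.620, x_land=119.351, impact vy=-21.978
  bounce: vy ← 0.83·21.978 = 18.242
Arc 3: start y=0.000, vy=18.242 → t=3.719, apex=16.961, x_land=165.505, impact vy=-18.242
  bounce: vy ← 0.83·18.242 = 15.141

1 5.137 35.738 63.745
2 4.481 24.620 119.351
3 3.719 16.961 165.505
final: 165.505 15.141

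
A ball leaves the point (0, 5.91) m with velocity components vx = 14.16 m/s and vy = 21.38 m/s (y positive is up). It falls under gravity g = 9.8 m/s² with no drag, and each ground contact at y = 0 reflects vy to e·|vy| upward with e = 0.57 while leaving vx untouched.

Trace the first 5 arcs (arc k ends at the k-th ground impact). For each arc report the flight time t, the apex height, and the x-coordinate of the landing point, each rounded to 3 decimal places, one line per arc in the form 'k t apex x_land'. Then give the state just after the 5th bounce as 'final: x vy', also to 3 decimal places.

Arc 1: start y=5.910, vy=21.380 → t=4.624, apex=29.232, x_land=65.477, impact vy=-23.936
  bounce: vy ← 0.57·23.936 = 13.644
Arc 2: start y=0.000, vy=13.644 → t=2.784, apex=9.497, x_land=104.905, impact vy=-13.644
  bounce: vy ← 0.57·13.644 = 7.777
Arc 3: start y=0.000, vy=7.777 → t=1.587, apex=3.086, x_land=127.378, impact vy=-7.777
  bounce: vy ← 0.57·7.777 = 4.433
Arc 4: start y=0.000, vy=4.433 → t=0.905, apex=1.003, x_land=140.188, impact vy=-4.433
  bounce: vy ← 0.57·4.433 = 2.527
Arc 5: start y=0.000, vy=2.527 → t=0.516, apex=0.326, x_land=147.490, impact vy=-2.527
  bounce: vy ← 0.57·2.527 = 1.440

1 4.624 29.232 65.477
2 2.784 9.497 104.905
3 1.587 3.086 127.378
4 0.905 1.003 140.188
5 0.516 0.326 147.490
final: 147.490 1.440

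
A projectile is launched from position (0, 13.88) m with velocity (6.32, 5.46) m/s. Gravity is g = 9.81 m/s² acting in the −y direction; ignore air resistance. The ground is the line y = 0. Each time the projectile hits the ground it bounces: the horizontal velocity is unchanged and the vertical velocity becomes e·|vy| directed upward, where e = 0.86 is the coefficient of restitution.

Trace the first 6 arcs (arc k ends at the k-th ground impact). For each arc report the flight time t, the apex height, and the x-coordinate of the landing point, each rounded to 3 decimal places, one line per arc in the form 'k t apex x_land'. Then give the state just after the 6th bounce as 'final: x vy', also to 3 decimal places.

Arc 1: start y=13.880, vy=5.460 → t=2.328, apex=15.399, x_land=14.716, impact vy=-17.382
  bounce: vy ← 0.86·17.382 = 14.949
Arc 2: start y=0.000, vy=14.949 → t=3.048, apex=11.389, x_land=33.977, impact vy=-14.949
  bounce: vy ← 0.86·14.949 = 12.856
Arc 3: start y=0.000, vy=12.856 → t=2.621, apex=8.424, x_land=50.541, impact vy=-12.856
  bounce: vy ← 0.86·12.856 = 11.056
Arc 4: start y=0.000, vy=11.056 → t=2.254, apex=6.230, x_land=64.787, impact vy=-11.056
  bounce: vy ← 0.86·11.056 = 9.508
Arc 5: start y=0.000, vy=9.508 → t=1.938, apex=4.608, x_land=77.038, impact vy=-9.508
  bounce: vy ← 0.86·9.508 = 8.177
Arc 6: start y=0.000, vy=8.177 → t=1.667, apex=3.408, x_land=87.574, impact vy=-8.177
  bounce: vy ← 0.86·8.177 = 7.032

1 2.328 15.399 14.716
2 3.048 11.389 33.977
3 2.621 8.424 50.541
4 2.254 6.230 64.787
5 1.938 4.608 77.038
6 1.667 3.408 87.574
final: 87.574 7.032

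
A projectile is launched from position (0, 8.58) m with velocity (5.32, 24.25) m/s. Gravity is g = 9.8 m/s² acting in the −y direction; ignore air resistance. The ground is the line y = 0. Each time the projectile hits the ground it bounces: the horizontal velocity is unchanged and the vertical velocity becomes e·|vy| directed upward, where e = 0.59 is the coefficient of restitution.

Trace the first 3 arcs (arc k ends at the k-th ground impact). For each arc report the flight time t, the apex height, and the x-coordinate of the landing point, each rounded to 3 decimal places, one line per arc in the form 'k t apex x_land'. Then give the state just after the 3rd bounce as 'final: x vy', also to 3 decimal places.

Arc 1: start y=8.580, vy=24.250 → t=5.281, apex=38.583, x_land=28.093, impact vy=-27.500
  bounce: vy ← 0.59·27.500 = 16.225
Arc 2: start y=0.000, vy=16.225 → t=3.311, apex=13.431, x_land=45.708, impact vy=-16.225
  bounce: vy ← 0.59·16.225 = 9.573
Arc 3: start y=0.000, vy=9.573 → t=1.954, apex=4.675, x_land=56.101, impact vy=-9.573
  bounce: vy ← 0.59·9.573 = 5.648

1 5.281 38.583 28.093
2 3.311 13.431 45.708
3 1.954 4.675 56.101
final: 56.101 5.648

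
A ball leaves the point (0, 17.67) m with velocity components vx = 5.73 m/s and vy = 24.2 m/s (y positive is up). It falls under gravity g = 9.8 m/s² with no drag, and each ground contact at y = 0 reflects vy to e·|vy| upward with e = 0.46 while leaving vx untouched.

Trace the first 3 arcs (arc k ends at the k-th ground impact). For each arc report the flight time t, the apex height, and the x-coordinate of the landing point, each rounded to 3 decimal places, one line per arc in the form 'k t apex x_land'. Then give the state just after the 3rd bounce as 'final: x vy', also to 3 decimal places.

1 5.585 47.550 31.999
2 2.866 10.061 48.421
3 1.318 2.129 55.975
final: 55.975 2.971

Arc 1: start y=17.670, vy=24.200 → t=5.585, apex=47.550, x_land=31.999, impact vy=-30.528
  bounce: vy ← 0.46·30.528 = 14.043
Arc 2: start y=0.000, vy=14.043 → t=2.866, apex=10.061, x_land=48.421, impact vy=-14.043
  bounce: vy ← 0.46·14.043 = 6.460
Arc 3: start y=0.000, vy=6.460 → t=1.318, apex=2.129, x_land=55.975, impact vy=-6.460
  bounce: vy ← 0.46·6.460 = 2.971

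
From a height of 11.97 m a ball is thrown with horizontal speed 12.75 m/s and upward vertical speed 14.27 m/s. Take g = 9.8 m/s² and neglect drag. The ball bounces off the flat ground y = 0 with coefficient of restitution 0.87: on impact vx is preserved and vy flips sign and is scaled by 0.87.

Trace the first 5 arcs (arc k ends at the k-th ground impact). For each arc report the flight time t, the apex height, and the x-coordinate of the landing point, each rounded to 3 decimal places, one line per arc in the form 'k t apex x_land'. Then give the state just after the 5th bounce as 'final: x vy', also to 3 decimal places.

Arc 1: start y=11.970, vy=14.270 → t=3.592, apex=22.359, x_land=45.802, impact vy=-20.934
  bounce: vy ← 0.87·20.934 = 18.213
Arc 2: start y=0.000, vy=18.213 → t=3.717, apex=16.924, x_land=93.192, impact vy=-18.213
  bounce: vy ← 0.87·18.213 = 15.845
Arc 3: start y=0.000, vy=15.845 → t=3.234, apex=12.810, x_land=134.422, impact vy=-15.845
  bounce: vy ← 0.87·15.845 = 13.785
Arc 4: start y=0.000, vy=13.785 → t=2.813, apex=9.696, x_land=170.292, impact vy=-13.785
  bounce: vy ← 0.87·13.785 = 11.993
Arc 5: start y=0.000, vy=11.993 → t=2.448, apex=7.339, x_land=201.499, impact vy=-11.993
  bounce: vy ← 0.87·11.993 = 10.434

1 3.592 22.359 45.802
2 3.717 16.924 93.192
3 3.234 12.810 134.422
4 2.813 9.696 170.292
5 2.448 7.339 201.499
final: 201.499 10.434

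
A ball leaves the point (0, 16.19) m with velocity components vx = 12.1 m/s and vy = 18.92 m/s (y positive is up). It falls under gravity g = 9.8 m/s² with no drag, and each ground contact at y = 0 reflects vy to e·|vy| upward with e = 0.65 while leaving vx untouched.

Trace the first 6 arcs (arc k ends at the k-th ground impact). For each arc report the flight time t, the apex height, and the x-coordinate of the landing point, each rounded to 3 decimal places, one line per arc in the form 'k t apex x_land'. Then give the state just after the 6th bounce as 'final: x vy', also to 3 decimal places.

Arc 1: start y=16.190, vy=18.920 → t=4.582, apex=34.454, x_land=55.446, impact vy=-25.986
  bounce: vy ← 0.65·25.986 = 16.891
Arc 2: start y=0.000, vy=16.891 → t=3.447, apex=14.557, x_land=97.156, impact vy=-16.891
  bounce: vy ← 0.65·16.891 = 10.979
Arc 3: start y=0.000, vy=10.979 → t=2.241, apex=6.150, x_land=124.268, impact vy=-10.979
  bounce: vy ← 0.65·10.979 = 7.137
Arc 4: start y=0.000, vy=7.137 → t=1.456, apex=2.598, x_land=141.891, impact vy=-7.137
  bounce: vy ← 0.65·7.137 = 4.639
Arc 5: start y=0.000, vy=4.639 → t=0.947, apex=1.098, x_land=153.346, impact vy=-4.639
  bounce: vy ← 0.65·4.639 = 3.015
Arc 6: start y=0.000, vy=3.015 → t=0.615, apex=0.464, x_land=160.792, impact vy=-3.015
  bounce: vy ← 0.65·3.015 = 1.960

1 4.582 34.454 55.446
2 3.447 14.557 97.156
3 2.241 6.150 124.268
4 1.456 2.598 141.891
5 0.947 1.098 153.346
6 0.615 0.464 160.792
final: 160.792 1.960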